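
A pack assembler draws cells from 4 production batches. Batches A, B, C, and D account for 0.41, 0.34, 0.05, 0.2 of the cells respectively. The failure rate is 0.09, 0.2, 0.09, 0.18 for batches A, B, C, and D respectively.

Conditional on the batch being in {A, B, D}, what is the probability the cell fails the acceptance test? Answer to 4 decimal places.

P(F|S) ≈ 0.1483

Let S = {A, B, D}.
P(S) = 0.41 + 0.34 + 0.2 = 0.95.
P(F ∩ S) = 0.09·0.41 + 0.2·0.34 + 0.18·0.2 = 0.0369 + 0.068 + 0.036 = 0.1409.
P(F | S) = 0.1409 / 0.95 = 0.148316…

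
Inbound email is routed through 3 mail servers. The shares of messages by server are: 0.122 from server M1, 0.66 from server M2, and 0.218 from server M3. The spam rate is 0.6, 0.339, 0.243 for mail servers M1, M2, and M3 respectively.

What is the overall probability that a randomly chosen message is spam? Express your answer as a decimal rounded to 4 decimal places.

0.3499

Using total probability over the partition,
P(S) = P(S|M1)·P(M1) + P(S|M2)·P(M2) + P(S|M3)·P(M3)
      = 0.6·0.122 + 0.339·0.66 + 0.243·0.218
      = 0.0732 + 0.22374 + 0.052974 = 0.349914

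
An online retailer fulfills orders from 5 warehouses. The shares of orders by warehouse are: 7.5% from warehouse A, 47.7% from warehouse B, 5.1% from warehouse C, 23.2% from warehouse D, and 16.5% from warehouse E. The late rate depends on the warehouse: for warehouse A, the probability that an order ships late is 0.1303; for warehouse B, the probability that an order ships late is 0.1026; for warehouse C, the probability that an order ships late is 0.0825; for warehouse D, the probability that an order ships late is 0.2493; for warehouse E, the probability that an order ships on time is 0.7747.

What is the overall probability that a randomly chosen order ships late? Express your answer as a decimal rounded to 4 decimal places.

P(L|E) = 1 − 0.7747 = 0.2253.
P(L) = P(L|A)·P(A) + P(L|B)·P(B) + P(L|C)·P(C) + P(L|D)·P(D) + P(L|E)·P(E)
      = 0.1303·0.075 + 0.1026·0.477 + 0.0825·0.051 + 0.2493·0.232 + 0.2253·0.165
      = 0.0097725 + 0.0489402 + 0.0042075 + 0.0578376 + 0.0371745 = 0.1579323

0.1579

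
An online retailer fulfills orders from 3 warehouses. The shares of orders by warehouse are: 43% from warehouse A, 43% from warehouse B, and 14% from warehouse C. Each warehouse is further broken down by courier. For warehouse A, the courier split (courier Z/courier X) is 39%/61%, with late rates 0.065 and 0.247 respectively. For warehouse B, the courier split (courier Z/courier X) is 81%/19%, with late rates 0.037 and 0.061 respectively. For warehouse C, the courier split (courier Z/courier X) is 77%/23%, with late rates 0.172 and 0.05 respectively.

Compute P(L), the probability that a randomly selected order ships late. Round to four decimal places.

0.1137

P(L|A) = 0.39·0.065 + 0.61·0.247 = 0.02535 + 0.15067 = 0.17602
P(L|B) = 0.81·0.037 + 0.19·0.061 = 0.02997 + 0.01159 = 0.04156
P(L|C) = 0.77·0.172 + 0.23·0.05 = 0.13244 + 0.0115 = 0.14394
Then overall,
P(L) = 0.43·0.17602 + 0.43·0.04156 + 0.14·0.14394
      = 0.0756886 + 0.0178708 + 0.0201516 = 0.113711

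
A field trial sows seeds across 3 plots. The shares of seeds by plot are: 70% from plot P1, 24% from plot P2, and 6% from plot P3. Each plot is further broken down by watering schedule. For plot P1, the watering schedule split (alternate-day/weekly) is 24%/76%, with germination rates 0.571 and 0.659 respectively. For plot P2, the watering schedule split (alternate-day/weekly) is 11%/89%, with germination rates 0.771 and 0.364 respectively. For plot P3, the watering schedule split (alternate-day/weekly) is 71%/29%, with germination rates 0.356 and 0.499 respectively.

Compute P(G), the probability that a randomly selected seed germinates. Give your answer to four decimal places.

P(G|P1) = 0.24·0.571 + 0.76·0.659 = 0.13704 + 0.50084 = 0.63788
P(G|P2) = 0.11·0.771 + 0.89·0.364 = 0.08481 + 0.32396 = 0.40877
P(G|P3) = 0.71·0.356 + 0.29·0.499 = 0.25276 + 0.14471 = 0.39747
Then overall,
P(G) = 0.7·0.63788 + 0.24·0.40877 + 0.06·0.39747
      = 0.446516 + 0.0981048 + 0.0238482 = 0.568469

P(G) ≈ 0.5685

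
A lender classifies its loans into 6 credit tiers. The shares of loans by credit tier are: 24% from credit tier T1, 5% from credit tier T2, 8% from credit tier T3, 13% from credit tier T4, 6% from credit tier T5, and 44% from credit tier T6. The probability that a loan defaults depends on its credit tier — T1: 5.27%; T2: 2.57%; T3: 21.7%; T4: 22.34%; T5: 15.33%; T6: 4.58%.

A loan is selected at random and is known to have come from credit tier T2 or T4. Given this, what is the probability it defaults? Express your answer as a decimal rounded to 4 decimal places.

Let S = {T2, T4}.
P(S) = 0.05 + 0.13 = 0.18.
P(D ∩ S) = 0.0257·0.05 + 0.2234·0.13 = 0.001285 + 0.029042 = 0.030327.
P(D | S) = 0.030327 / 0.18 = 0.168483…

0.1685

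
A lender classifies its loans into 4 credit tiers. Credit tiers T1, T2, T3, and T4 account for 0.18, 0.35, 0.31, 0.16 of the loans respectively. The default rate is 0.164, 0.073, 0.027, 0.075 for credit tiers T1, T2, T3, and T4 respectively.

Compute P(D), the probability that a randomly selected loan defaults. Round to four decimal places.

By the law of total probability,
P(D) = P(D|T1)·P(T1) + P(D|T2)·P(T2) + P(D|T3)·P(T3) + P(D|T4)·P(T4)
      = 0.164·0.18 + 0.073·0.35 + 0.027·0.31 + 0.075·0.16
      = 0.02952 + 0.02555 + 0.00837 + 0.012 = 0.07544

0.0754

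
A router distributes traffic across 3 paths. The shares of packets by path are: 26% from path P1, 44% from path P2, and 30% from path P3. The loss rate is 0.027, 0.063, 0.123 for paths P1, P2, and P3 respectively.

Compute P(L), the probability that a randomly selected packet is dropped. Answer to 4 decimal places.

P(L) ≈ 0.0716

P(L) = P(L|P1)·P(P1) + P(L|P2)·P(P2) + P(L|P3)·P(P3)
      = 0.027·0.26 + 0.063·0.44 + 0.123·0.3
      = 0.00702 + 0.02772 + 0.0369 = 0.07164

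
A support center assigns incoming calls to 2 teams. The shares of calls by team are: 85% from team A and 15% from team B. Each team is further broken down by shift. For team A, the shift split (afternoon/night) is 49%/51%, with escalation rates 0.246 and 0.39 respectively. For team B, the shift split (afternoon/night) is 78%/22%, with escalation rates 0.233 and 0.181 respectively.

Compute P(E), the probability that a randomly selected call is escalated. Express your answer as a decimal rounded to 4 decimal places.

P(E|A) = 0.49·0.246 + 0.51·0.39 = 0.12054 + 0.1989 = 0.31944
P(E|B) = 0.78·0.233 + 0.22·0.181 = 0.18174 + 0.03982 = 0.22156
Then overall,
P(E) = 0.85·0.31944 + 0.15·0.22156
      = 0.271524 + 0.033234 = 0.304758

P(E) ≈ 0.3048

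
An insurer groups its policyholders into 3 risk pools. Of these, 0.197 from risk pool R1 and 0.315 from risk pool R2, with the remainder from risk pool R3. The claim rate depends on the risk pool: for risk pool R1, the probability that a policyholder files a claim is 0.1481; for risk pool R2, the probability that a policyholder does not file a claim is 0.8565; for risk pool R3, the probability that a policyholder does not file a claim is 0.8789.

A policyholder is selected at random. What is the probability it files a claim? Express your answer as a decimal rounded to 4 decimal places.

0.1335

P(R3) = 1 − (0.197 + 0.315) = 0.488.
P(C|R2) = 1 − 0.8565 = 0.1435.
P(C|R3) = 1 − 0.8789 = 0.1211.
P(C) = P(C|R1)·P(R1) + P(C|R2)·P(R2) + P(C|R3)·P(R3)
      = 0.1481·0.197 + 0.1435·0.315 + 0.1211·0.488
      = 0.0291757 + 0.0452025 + 0.0590968 = 0.133475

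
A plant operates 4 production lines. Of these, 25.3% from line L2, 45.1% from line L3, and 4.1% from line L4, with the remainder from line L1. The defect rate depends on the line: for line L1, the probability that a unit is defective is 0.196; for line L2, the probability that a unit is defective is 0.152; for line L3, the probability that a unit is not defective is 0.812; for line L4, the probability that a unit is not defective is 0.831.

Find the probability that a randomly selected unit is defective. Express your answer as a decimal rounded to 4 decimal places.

P(L1) = 1 − (0.253 + 0.451 + 0.041) = 0.255.
P(D|L3) = 1 − 0.812 = 0.188.
P(D|L4) = 1 − 0.831 = 0.169.
P(D) = P(D|L1)·P(L1) + P(D|L2)·P(L2) + P(D|L3)·P(L3) + P(D|L4)·P(L4)
      = 0.196·0.255 + 0.152·0.253 + 0.188·0.451 + 0.169·0.041
      = 0.04998 + 0.038456 + 0.084788 + 0.006929 = 0.180153

P(D) ≈ 0.1802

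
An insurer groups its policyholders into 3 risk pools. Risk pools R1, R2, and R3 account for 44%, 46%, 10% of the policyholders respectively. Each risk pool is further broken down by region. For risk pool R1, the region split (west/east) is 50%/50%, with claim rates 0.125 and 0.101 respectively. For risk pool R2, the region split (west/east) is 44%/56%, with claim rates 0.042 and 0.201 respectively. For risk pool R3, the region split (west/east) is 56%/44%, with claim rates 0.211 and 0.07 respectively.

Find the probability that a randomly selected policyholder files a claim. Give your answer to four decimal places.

P(C) ≈ 0.1249

P(C|R1) = 0.5·0.125 + 0.5·0.101 = 0.0625 + 0.0505 = 0.113
P(C|R2) = 0.44·0.042 + 0.56·0.201 = 0.01848 + 0.11256 = 0.13104
P(C|R3) = 0.56·0.211 + 0.44·0.07 = 0.11816 + 0.0308 = 0.14896
Then overall,
P(C) = 0.44·0.113 + 0.46·0.13104 + 0.1·0.14896
      = 0.04972 + 0.0602784 + 0.014896 = 0.1248944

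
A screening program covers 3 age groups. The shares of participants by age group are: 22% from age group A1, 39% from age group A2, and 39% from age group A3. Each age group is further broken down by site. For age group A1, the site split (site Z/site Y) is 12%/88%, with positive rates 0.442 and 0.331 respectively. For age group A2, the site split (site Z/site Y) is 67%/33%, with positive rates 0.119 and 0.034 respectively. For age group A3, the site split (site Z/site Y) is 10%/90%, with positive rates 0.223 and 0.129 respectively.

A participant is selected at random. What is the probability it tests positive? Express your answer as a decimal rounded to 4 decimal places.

0.1652

P(T|A1) = 0.12·0.442 + 0.88·0.331 = 0.05304 + 0.29128 = 0.34432
P(T|A2) = 0.67·0.119 + 0.33·0.034 = 0.07973 + 0.01122 = 0.09095
P(T|A3) = 0.1·0.223 + 0.9·0.129 = 0.0223 + 0.1161 = 0.1384
By total probability over the outer partition,
P(T) = 0.22·0.34432 + 0.39·0.09095 + 0.39·0.1384
      = 0.0757504 + 0.0354705 + 0.053976 = 0.1651969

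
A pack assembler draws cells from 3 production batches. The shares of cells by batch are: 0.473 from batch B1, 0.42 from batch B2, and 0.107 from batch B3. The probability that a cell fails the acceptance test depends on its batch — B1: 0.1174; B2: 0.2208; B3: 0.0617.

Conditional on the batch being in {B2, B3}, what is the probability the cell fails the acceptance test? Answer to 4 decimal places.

Let S = {B2, B3}.
P(S) = 0.42 + 0.107 = 0.527.
P(F ∩ S) = 0.2208·0.42 + 0.0617·0.107 = 0.092736 + 0.0066019 = 0.0993379.
P(F | S) = 0.0993379 / 0.527 = 0.188497…

P(F|S) ≈ 0.1885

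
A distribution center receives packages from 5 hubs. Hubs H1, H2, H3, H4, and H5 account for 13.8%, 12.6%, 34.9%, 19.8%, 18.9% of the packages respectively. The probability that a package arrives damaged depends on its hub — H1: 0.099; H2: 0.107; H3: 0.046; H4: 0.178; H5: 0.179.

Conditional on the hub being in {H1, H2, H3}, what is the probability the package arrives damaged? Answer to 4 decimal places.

P(D|S) ≈ 0.0705

Let S = {H1, H2, H3}.
P(S) = 0.138 + 0.126 + 0.349 = 0.613.
P(D ∩ S) = 0.099·0.138 + 0.107·0.126 + 0.046·0.349 = 0.013662 + 0.013482 + 0.016054 = 0.043198.
P(D | S) = 0.043198 / 0.613 = 0.070470…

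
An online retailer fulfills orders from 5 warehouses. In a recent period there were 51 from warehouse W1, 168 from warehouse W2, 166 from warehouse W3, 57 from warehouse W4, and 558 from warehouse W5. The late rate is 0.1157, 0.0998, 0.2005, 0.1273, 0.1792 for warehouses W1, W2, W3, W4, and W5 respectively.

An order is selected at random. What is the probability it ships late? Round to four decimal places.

P(L) ≈ 0.1632

Total: 51 + 168 + 166 + 57 + 558 = 1000.
P(W1) = 51/1000 = 0.051. P(W2) = 168/1000 = 0.168. P(W3) = 166/1000 = 0.166. P(W4) = 57/1000 = 0.057. P(W5) = 558/1000 = 0.558.
P(L) = P(L|W1)·P(W1) + P(L|W2)·P(W2) + P(L|W3)·P(W3) + P(L|W4)·P(W4) + P(L|W5)·P(W5)
      = 0.1157·0.051 + 0.0998·0.168 + 0.2005·0.166 + 0.1273·0.057 + 0.1792·0.558
      = 0.0059007 + 0.0167664 + 0.033283 + 0.0072561 + 0.0999936 = 0.1631998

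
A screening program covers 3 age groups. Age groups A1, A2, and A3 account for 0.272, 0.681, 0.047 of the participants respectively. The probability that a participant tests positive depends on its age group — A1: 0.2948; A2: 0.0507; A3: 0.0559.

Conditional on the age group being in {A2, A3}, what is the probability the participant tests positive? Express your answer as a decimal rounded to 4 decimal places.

Let S = {A2, A3}.
P(S) = 0.681 + 0.047 = 0.728.
P(T ∩ S) = 0.0507·0.681 + 0.0559·0.047 = 0.0345267 + 0.0026273 = 0.037154.
P(T | S) = 0.037154 / 0.728 = 0.051036…

P(T|S) ≈ 0.0510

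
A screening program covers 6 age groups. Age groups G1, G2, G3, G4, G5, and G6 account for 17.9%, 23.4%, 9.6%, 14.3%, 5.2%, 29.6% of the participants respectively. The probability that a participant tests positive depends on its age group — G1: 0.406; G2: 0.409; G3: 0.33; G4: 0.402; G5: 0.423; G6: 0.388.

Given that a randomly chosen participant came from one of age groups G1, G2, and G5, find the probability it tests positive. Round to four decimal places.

P(T|S) ≈ 0.4094

Let S = {G1, G2, G5}.
P(S) = 0.179 + 0.234 + 0.052 = 0.465.
P(T ∩ S) = 0.406·0.179 + 0.409·0.234 + 0.423·0.052 = 0.072674 + 0.095706 + 0.021996 = 0.190376.
P(T | S) = 0.190376 / 0.465 = 0.409411…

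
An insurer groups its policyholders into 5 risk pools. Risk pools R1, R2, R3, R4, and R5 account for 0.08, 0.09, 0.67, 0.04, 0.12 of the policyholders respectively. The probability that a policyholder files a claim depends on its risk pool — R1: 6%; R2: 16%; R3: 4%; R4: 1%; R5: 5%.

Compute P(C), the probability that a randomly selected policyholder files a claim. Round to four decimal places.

P(C) = P(C|R1)·P(R1) + P(C|R2)·P(R2) + P(C|R3)·P(R3) + P(C|R4)·P(R4) + P(C|R5)·P(R5)
      = 0.06·0.08 + 0.16·0.09 + 0.04·0.67 + 0.01·0.04 + 0.05·0.12
      = 0.0048 + 0.0144 + 0.0268 + 0.0004 + 0.006 = 0.0524

0.0524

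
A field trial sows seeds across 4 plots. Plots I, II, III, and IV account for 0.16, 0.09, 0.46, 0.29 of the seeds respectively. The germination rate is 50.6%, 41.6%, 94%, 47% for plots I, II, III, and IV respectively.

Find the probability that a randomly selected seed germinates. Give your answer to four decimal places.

P(G) ≈ 0.6871

Using total probability over the partition,
P(G) = P(G|I)·P(I) + P(G|II)·P(II) + P(G|III)·P(III) + P(G|IV)·P(IV)
      = 0.506·0.16 + 0.416·0.09 + 0.94·0.46 + 0.47·0.29
      = 0.08096 + 0.03744 + 0.4324 + 0.1363 = 0.6871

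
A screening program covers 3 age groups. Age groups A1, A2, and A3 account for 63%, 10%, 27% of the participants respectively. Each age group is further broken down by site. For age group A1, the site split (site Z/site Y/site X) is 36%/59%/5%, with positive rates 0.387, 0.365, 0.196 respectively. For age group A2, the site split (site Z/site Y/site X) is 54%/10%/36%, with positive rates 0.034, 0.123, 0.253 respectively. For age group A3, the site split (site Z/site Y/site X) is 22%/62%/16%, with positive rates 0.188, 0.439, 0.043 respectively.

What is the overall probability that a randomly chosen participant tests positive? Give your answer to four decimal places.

P(T|A1) = 0.36·0.387 + 0.59·0.365 + 0.05·0.196 = 0.13932 + 0.21535 + 0.0098 = 0.36447
P(T|A2) = 0.54·0.034 + 0.1·0.123 + 0.36·0.253 = 0.01836 + 0.0123 + 0.09108 = 0.12174
P(T|A3) = 0.22·0.188 + 0.62·0.439 + 0.16·0.043 = 0.04136 + 0.27218 + 0.00688 = 0.32042
By total probability over the outer partition,
P(T) = 0.63·0.36447 + 0.1·0.12174 + 0.27·0.32042
      = 0.2296161 + 0.012174 + 0.0865134 = 0.3283035

P(T) ≈ 0.3283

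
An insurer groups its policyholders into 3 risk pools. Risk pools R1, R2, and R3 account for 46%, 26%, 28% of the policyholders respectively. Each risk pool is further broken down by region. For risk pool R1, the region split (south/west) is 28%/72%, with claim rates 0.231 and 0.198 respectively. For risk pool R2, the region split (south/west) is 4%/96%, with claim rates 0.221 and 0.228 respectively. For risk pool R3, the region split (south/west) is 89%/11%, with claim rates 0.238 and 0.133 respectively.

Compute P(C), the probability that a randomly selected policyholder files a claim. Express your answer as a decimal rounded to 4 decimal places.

P(C) ≈ 0.2179

P(C|R1) = 0.28·0.231 + 0.72·0.198 = 0.06468 + 0.14256 = 0.20724
P(C|R2) = 0.04·0.221 + 0.96·0.228 = 0.00884 + 0.21888 = 0.22772
P(C|R3) = 0.89·0.238 + 0.11·0.133 = 0.21182 + 0.01463 = 0.22645
Then overall,
P(C) = 0.46·0.20724 + 0.26·0.22772 + 0.28·0.22645
      = 0.0953304 + 0.0592072 + 0.063406 = 0.2179436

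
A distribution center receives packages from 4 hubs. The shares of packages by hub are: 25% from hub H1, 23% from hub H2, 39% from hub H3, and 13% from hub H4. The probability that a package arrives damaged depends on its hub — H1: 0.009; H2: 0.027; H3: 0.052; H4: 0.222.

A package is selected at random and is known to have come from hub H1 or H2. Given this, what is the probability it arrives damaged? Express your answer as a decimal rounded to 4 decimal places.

Let S = {H1, H2}.
P(S) = 0.25 + 0.23 = 0.48.
P(D ∩ S) = 0.009·0.25 + 0.027·0.23 = 0.00225 + 0.00621 = 0.00846.
P(D | S) = 0.00846 / 0.48 = 0.017625…

P(D|S) ≈ 0.0176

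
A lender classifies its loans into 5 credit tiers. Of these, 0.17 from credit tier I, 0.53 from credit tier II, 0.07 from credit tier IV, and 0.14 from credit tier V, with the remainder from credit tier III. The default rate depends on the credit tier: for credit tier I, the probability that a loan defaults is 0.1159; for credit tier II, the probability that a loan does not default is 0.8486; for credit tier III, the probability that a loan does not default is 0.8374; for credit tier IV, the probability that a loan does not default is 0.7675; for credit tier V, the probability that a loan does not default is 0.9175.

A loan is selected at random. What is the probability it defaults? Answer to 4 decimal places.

P(D) ≈ 0.1424

P(III) = 1 − (0.17 + 0.53 + 0.07 + 0.14) = 0.09.
P(D|II) = 1 − 0.8486 = 0.1514.
P(D|III) = 1 − 0.8374 = 0.1626.
P(D|IV) = 1 − 0.7675 = 0.2325.
P(D|V) = 1 − 0.9175 = 0.0825.
P(D) = P(D|I)·P(I) + P(D|II)·P(II) + P(D|III)·P(III) + P(D|IV)·P(IV) + P(D|V)·P(V)
      = 0.1159·0.17 + 0.1514·0.53 + 0.1626·0.09 + 0.2325·0.07 + 0.0825·0.14
      = 0.019703 + 0.080242 + 0.014634 + 0.016275 + 0.01155 = 0.142404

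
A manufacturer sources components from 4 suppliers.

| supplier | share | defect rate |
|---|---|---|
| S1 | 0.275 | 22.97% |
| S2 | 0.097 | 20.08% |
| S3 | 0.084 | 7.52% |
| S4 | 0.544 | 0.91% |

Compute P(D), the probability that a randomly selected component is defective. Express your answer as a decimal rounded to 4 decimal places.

P(D) = P(D|S1)·P(S1) + P(D|S2)·P(S2) + P(D|S3)·P(S3) + P(D|S4)·P(S4)
      = 0.2297·0.275 + 0.2008·0.097 + 0.0752·0.084 + 0.0091·0.544
      = 0.0631675 + 0.0194776 + 0.0063168 + 0.0049504 = 0.0939123

P(D) ≈ 0.0939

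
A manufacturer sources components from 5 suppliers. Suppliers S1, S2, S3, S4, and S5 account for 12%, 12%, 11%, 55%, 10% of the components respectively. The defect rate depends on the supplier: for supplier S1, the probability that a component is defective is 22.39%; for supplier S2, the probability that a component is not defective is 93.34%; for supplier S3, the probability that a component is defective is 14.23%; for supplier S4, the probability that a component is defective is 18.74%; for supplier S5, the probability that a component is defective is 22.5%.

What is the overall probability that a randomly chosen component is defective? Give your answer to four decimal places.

P(D|S2) = 1 − 0.9334 = 0.0666.
P(D) = P(D|S1)·P(S1) + P(D|S2)·P(S2) + P(D|S3)·P(S3) + P(D|S4)·P(S4) + P(D|S5)·P(S5)
      = 0.2239·0.12 + 0.0666·0.12 + 0.1423·0.11 + 0.1874·0.55 + 0.225·0.1
      = 0.026868 + 0.007992 + 0.015653 + 0.10307 + 0.0225 = 0.176083

P(D) ≈ 0.1761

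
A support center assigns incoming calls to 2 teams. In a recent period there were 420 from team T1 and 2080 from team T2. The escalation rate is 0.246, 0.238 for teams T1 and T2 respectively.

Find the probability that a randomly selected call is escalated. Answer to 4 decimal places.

P(E) ≈ 0.2393

Total: 420 + 2080 = 2500.
P(T1) = 420/2500 = 0.168. P(T2) = 2080/2500 = 0.832.
Using total probability over the partition,
P(E) = P(E|T1)·P(T1) + P(E|T2)·P(T2)
      = 0.246·0.168 + 0.238·0.832
      = 0.041328 + 0.198016 = 0.239344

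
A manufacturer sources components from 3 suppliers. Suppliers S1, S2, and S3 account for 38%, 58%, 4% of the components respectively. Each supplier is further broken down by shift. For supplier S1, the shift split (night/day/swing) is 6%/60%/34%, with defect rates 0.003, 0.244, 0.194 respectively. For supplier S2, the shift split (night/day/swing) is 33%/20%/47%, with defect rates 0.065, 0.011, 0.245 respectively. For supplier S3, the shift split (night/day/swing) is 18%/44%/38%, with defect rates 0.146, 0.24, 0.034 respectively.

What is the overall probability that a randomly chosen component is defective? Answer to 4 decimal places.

P(D|S1) = 0.06·0.003 + 0.6·0.244 + 0.34·0.194 = 0.00018 + 0.1464 + 0.06596 = 0.21254
P(D|S2) = 0.33·0.065 + 0.2·0.011 + 0.47·0.245 = 0.02145 + 0.0022 + 0.11515 = 0.1388
P(D|S3) = 0.18·0.146 + 0.44·0.24 + 0.38·0.034 = 0.02628 + 0.1056 + 0.01292 = 0.1448
By total probability over the outer partition,
P(D) = 0.38·0.21254 + 0.58·0.1388 + 0.04·0.1448
      = 0.0807652 + 0.080504 + 0.005792 = 0.1670612

0.1671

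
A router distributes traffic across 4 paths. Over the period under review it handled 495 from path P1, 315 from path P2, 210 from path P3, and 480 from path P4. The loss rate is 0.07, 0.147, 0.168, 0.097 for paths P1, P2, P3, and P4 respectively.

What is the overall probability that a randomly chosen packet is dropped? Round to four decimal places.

P(L) ≈ 0.1085

Total: 495 + 315 + 210 + 480 = 1500.
P(P1) = 495/1500 = 0.33. P(P2) = 315/1500 = 0.21. P(P3) = 210/1500 = 0.14. P(P4) = 480/1500 = 0.32.
P(L) = P(L|P1)·P(P1) + P(L|P2)·P(P2) + P(L|P3)·P(P3) + P(L|P4)·P(P4)
      = 0.07·0.33 + 0.147·0.21 + 0.168·0.14 + 0.097·0.32
      = 0.0231 + 0.03087 + 0.02352 + 0.03104 = 0.10853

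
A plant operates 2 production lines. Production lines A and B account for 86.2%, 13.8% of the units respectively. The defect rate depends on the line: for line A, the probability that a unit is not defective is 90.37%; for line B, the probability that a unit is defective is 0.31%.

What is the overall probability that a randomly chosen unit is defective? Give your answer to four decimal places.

P(D|A) = 1 − 0.9037 = 0.0963.
Summing over the partition,
P(D) = P(D|A)·P(A) + P(D|B)·P(B)
      = 0.0963·0.862 + 0.0031·0.138
      = 0.0830106 + 0.0004278 = 0.0834384

0.0834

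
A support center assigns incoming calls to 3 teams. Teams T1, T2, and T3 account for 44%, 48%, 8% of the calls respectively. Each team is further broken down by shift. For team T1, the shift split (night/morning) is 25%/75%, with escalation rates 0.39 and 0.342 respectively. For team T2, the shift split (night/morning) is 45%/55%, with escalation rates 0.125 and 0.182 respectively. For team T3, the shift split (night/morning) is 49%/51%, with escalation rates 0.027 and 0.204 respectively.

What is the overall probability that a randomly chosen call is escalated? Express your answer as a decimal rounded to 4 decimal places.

P(E) ≈ 0.2402

P(E|T1) = 0.25·0.39 + 0.75·0.342 = 0.0975 + 0.2565 = 0.354
P(E|T2) = 0.45·0.125 + 0.55·0.182 = 0.05625 + 0.1001 = 0.15635
P(E|T3) = 0.49·0.027 + 0.51·0.204 = 0.01323 + 0.10404 = 0.11727
By total probability over the outer partition,
P(E) = 0.44·0.354 + 0.48·0.15635 + 0.08·0.11727
      = 0.15576 + 0.075048 + 0.0093816 = 0.2401896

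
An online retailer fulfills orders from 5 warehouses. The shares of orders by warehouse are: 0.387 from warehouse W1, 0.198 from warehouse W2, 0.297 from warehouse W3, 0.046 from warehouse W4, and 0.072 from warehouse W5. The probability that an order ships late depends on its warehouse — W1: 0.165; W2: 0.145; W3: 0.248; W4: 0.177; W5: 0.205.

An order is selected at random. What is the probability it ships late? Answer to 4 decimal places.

P(L) = P(L|W1)·P(W1) + P(L|W2)·P(W2) + P(L|W3)·P(W3) + P(L|W4)·P(W4) + P(L|W5)·P(W5)
      = 0.165·0.387 + 0.145·0.198 + 0.248·0.297 + 0.177·0.046 + 0.205·0.072
      = 0.063855 + 0.02871 + 0.073656 + 0.008142 + 0.01476 = 0.189123

P(L) ≈ 0.1891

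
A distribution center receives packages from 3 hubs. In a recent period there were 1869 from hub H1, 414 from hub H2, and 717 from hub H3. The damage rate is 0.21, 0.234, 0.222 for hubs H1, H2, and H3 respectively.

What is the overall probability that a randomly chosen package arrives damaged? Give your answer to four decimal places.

Total: 1869 + 414 + 717 = 3000.
P(H1) = 1869/3000 = 0.623. P(H2) = 414/3000 = 0.138. P(H3) = 717/3000 = 0.239.
Using total probability over the partition,
P(D) = P(D|H1)·P(H1) + P(D|H2)·P(H2) + P(D|H3)·P(H3)
      = 0.21·0.623 + 0.234·0.138 + 0.222·0.239
      = 0.13083 + 0.032292 + 0.053058 = 0.21618

0.2162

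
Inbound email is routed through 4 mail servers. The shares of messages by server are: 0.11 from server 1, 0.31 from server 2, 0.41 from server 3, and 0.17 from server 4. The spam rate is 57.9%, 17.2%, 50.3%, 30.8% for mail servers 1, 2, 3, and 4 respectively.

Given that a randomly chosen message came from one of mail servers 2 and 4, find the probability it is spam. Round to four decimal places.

0.2202

Let J = {2, 4}.
P(J) = 0.31 + 0.17 = 0.48.
P(S ∩ J) = 0.172·0.31 + 0.308·0.17 = 0.05332 + 0.05236 = 0.10568.
P(S | J) = 0.10568 / 0.48 = 0.220167…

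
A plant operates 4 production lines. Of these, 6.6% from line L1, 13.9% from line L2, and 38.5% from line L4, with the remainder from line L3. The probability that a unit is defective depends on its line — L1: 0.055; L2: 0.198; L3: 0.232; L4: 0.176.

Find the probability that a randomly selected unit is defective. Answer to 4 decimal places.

P(L3) = 1 − (0.066 + 0.139 + 0.385) = 0.41.
Using total probability over the partition,
P(D) = P(D|L1)·P(L1) + P(D|L2)·P(L2) + P(D|L3)·P(L3) + P(D|L4)·P(L4)
      = 0.055·0.066 + 0.198·0.139 + 0.232·0.41 + 0.176·0.385
      = 0.00363 + 0.027522 + 0.09512 + 0.06776 = 0.194032

P(D) ≈ 0.1940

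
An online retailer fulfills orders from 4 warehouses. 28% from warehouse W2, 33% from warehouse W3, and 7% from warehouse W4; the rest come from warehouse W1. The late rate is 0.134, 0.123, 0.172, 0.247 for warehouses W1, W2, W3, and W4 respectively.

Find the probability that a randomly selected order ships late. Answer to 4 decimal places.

P(W1) = 1 − (0.28 + 0.33 + 0.07) = 0.32.
Summing over the partition,
P(L) = P(L|W1)·P(W1) + P(L|W2)·P(W2) + P(L|W3)·P(W3) + P(L|W4)·P(W4)
      = 0.134·0.32 + 0.123·0.28 + 0.172·0.33 + 0.247·0.07
      = 0.04288 + 0.03444 + 0.05676 + 0.01729 = 0.15137

P(L) ≈ 0.1514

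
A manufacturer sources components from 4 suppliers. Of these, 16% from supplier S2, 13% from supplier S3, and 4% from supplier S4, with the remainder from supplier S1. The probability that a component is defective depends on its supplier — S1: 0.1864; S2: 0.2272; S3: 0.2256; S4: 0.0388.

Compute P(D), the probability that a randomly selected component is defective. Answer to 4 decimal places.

P(S1) = 1 − (0.16 + 0.13 + 0.04) = 0.67.
P(D) = P(D|S1)·P(S1) + P(D|S2)·P(S2) + P(D|S3)·P(S3) + P(D|S4)·P(S4)
      = 0.1864·0.67 + 0.2272·0.16 + 0.2256·0.13 + 0.0388·0.04
      = 0.124888 + 0.036352 + 0.029328 + 0.001552 = 0.19212

P(D) ≈ 0.1921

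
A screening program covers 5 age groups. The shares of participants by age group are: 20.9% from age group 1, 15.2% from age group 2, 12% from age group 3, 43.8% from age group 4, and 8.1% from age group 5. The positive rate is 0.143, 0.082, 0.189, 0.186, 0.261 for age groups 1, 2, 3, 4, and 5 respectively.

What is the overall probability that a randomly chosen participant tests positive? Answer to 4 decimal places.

By the law of total probability,
P(T) = P(T|1)·P(1) + P(T|2)·P(2) + P(T|3)·P(3) + P(T|4)·P(4) + P(T|5)·P(5)
      = 0.143·0.209 + 0.082·0.152 + 0.189·0.12 + 0.186·0.438 + 0.261·0.081
      = 0.029887 + 0.012464 + 0.02268 + 0.081468 + 0.021141 = 0.16764

0.1676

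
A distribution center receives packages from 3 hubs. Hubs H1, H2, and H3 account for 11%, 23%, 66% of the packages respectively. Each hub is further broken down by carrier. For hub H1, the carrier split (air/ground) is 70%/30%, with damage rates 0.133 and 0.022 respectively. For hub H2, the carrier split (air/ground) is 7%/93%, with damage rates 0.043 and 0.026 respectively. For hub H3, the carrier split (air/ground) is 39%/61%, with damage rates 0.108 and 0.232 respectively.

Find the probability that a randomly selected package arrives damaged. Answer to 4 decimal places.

0.1384

P(D|H1) = 0.7·0.133 + 0.3·0.022 = 0.0931 + 0.0066 = 0.0997
P(D|H2) = 0.07·0.043 + 0.93·0.026 = 0.00301 + 0.02418 = 0.02719
P(D|H3) = 0.39·0.108 + 0.61·0.232 = 0.04212 + 0.14152 = 0.18364
Then overall,
P(D) = 0.11·0.0997 + 0.23·0.02719 + 0.66·0.18364
      = 0.010967 + 0.0062537 + 0.1212024 = 0.1384231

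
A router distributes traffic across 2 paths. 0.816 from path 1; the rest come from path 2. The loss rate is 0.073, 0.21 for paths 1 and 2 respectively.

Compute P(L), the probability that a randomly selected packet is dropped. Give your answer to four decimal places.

P(2) = 1 − (0.816) = 0.184.
Using total probability over the partition,
P(L) = P(L|1)·P(1) + P(L|2)·P(2)
      = 0.073·0.816 + 0.21·0.184
      = 0.059568 + 0.03864 = 0.098208

P(L) ≈ 0.0982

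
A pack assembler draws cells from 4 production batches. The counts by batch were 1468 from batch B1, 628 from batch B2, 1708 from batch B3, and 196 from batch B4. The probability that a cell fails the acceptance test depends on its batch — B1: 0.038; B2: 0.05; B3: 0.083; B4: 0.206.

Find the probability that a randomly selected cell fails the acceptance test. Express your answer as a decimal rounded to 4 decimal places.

Total: 1468 + 628 + 1708 + 196 = 4000.
P(B1) = 1468/4000 = 0.367. P(B2) = 628/4000 = 0.157. P(B3) = 1708/4000 = 0.427. P(B4) = 196/4000 = 0.049.
P(F) = P(F|B1)·P(B1) + P(F|B2)·P(B2) + P(F|B3)·P(B3) + P(F|B4)·P(B4)
      = 0.038·0.367 + 0.05·0.157 + 0.083·0.427 + 0.206·0.049
      = 0.013946 + 0.00785 + 0.035441 + 0.010094 = 0.067331

P(F) ≈ 0.0673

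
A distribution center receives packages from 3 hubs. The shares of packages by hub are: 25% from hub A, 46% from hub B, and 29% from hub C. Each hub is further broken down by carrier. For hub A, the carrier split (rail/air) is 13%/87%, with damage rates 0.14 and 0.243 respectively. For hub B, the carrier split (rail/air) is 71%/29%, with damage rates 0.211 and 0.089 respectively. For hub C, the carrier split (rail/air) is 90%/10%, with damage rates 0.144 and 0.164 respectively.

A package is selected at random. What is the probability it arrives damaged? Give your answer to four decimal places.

P(D) ≈ 0.1805

P(D|A) = 0.13·0.14 + 0.87·0.243 = 0.0182 + 0.21141 = 0.22961
P(D|B) = 0.71·0.211 + 0.29·0.089 = 0.14981 + 0.02581 = 0.17562
P(D|C) = 0.9·0.144 + 0.1·0.164 = 0.1296 + 0.0164 = 0.146
By total probability over the outer partition,
P(D) = 0.25·0.22961 + 0.46·0.17562 + 0.29·0.146
      = 0.0574025 + 0.0807852 + 0.04234 = 0.1805277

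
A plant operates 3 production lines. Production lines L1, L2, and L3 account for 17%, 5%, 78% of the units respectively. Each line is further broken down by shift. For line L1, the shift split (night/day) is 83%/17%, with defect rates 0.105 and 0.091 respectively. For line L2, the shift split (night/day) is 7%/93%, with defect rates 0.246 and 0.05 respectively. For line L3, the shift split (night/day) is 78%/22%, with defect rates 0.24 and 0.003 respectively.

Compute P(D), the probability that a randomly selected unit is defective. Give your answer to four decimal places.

0.1672

P(D|L1) = 0.83·0.105 + 0.17·0.091 = 0.08715 + 0.01547 = 0.10262
P(D|L2) = 0.07·0.246 + 0.93·0.05 = 0.01722 + 0.0465 = 0.06372
P(D|L3) = 0.78·0.24 + 0.22·0.003 = 0.1872 + 0.00066 = 0.18786
By total probability over the outer partition,
P(D) = 0.17·0.10262 + 0.05·0.06372 + 0.78·0.18786
      = 0.0174454 + 0.003186 + 0.1465308 = 0.1671622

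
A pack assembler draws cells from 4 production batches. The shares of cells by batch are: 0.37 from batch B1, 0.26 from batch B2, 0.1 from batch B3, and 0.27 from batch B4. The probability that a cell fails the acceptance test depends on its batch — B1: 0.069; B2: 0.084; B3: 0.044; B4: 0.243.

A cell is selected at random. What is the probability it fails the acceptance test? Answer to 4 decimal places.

0.1174

P(F) = P(F|B1)·P(B1) + P(F|B2)·P(B2) + P(F|B3)·P(B3) + P(F|B4)·P(B4)
      = 0.069·0.37 + 0.084·0.26 + 0.044·0.1 + 0.243·0.27
      = 0.02553 + 0.02184 + 0.0044 + 0.06561 = 0.11738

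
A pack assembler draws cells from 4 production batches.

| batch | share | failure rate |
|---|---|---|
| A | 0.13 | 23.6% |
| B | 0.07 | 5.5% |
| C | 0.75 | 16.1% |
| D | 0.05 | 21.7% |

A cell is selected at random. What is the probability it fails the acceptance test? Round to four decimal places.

Summing over the partition,
P(F) = P(F|A)·P(A) + P(F|B)·P(B) + P(F|C)·P(C) + P(F|D)·P(D)
      = 0.236·0.13 + 0.055·0.07 + 0.161·0.75 + 0.217·0.05
      = 0.03068 + 0.00385 + 0.12075 + 0.01085 = 0.16613

0.1661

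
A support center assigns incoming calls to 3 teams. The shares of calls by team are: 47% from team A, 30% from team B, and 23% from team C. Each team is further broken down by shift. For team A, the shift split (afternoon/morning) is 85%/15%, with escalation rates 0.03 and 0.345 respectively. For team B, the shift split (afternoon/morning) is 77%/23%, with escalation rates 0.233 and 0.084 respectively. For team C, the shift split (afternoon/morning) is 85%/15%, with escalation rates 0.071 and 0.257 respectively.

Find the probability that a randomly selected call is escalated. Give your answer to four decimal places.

0.1187

P(E|A) = 0.85·0.03 + 0.15·0.345 = 0.0255 + 0.05175 = 0.07725
P(E|B) = 0.77·0.233 + 0.23·0.084 = 0.17941 + 0.01932 = 0.19873
P(E|C) = 0.85·0.071 + 0.15·0.257 = 0.06035 + 0.03855 = 0.0989
Then overall,
P(E) = 0.47·0.07725 + 0.3·0.19873 + 0.23·0.0989
      = 0.0363075 + 0.059619 + 0.022747 = 0.1186735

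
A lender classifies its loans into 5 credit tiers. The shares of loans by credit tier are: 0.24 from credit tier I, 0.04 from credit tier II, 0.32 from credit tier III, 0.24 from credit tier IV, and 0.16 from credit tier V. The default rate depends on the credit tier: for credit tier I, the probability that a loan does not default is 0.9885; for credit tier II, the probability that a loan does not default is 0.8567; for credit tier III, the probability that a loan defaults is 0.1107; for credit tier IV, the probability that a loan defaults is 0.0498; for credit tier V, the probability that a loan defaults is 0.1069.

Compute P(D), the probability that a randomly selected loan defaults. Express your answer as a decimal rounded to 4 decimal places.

P(D|I) = 1 − 0.9885 = 0.0115.
P(D|II) = 1 − 0.8567 = 0.1433.
Using total probability over the partition,
P(D) = P(D|I)·P(I) + P(D|II)·P(II) + P(D|III)·P(III) + P(D|IV)·P(IV) + P(D|V)·P(V)
      = 0.0115·0.24 + 0.1433·0.04 + 0.1107·0.32 + 0.0498·0.24 + 0.1069·0.16
      = 0.00276 + 0.005732 + 0.035424 + 0.011952 + 0.017104 = 0.072972

P(D) ≈ 0.0730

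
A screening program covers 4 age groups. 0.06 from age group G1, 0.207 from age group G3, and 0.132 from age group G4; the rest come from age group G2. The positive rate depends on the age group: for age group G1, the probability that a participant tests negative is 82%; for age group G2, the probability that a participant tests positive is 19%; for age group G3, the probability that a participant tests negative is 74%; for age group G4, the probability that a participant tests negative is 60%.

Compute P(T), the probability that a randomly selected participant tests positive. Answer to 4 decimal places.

0.2316

P(G2) = 1 − (0.06 + 0.207 + 0.132) = 0.601.
P(T|G1) = 1 − 0.82 = 0.18.
P(T|G3) = 1 − 0.74 = 0.26.
P(T|G4) = 1 − 0.6 = 0.4.
P(T) = P(T|G1)·P(G1) + P(T|G2)·P(G2) + P(T|G3)·P(G3) + P(T|G4)·P(G4)
      = 0.18·0.06 + 0.19·0.601 + 0.26·0.207 + 0.4·0.132
      = 0.0108 + 0.11419 + 0.05382 + 0.0528 = 0.23161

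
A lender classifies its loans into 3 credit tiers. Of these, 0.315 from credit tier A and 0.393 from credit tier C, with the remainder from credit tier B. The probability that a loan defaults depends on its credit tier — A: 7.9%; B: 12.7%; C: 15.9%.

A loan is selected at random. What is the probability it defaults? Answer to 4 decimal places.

P(D) ≈ 0.1245

P(B) = 1 − (0.315 + 0.393) = 0.292.
Using total probability over the partition,
P(D) = P(D|A)·P(A) + P(D|B)·P(B) + P(D|C)·P(C)
      = 0.079·0.315 + 0.127·0.292 + 0.159·0.393
      = 0.024885 + 0.037084 + 0.062487 = 0.124456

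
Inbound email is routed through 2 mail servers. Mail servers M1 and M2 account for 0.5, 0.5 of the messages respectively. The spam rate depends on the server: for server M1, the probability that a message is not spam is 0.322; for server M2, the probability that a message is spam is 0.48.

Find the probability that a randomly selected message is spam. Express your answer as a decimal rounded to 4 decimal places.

P(S) ≈ 0.5790

P(S|M1) = 1 − 0.322 = 0.678.
P(S) = P(S|M1)·P(M1) + P(S|M2)·P(M2)
      = 0.678·0.5 + 0.48·0.5
      = 0.339 + 0.24 = 0.579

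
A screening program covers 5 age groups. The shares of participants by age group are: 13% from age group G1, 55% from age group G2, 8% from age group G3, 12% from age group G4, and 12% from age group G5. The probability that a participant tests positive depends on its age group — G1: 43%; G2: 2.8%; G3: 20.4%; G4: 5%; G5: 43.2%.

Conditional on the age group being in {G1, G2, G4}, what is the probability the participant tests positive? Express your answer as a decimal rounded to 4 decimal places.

P(T|S) ≈ 0.0966

Let S = {G1, G2, G4}.
P(S) = 0.13 + 0.55 + 0.12 = 0.8.
P(T ∩ S) = 0.43·0.13 + 0.028·0.55 + 0.05·0.12 = 0.0559 + 0.0154 + 0.006 = 0.0773.
P(T | S) = 0.0773 / 0.8 = 0.096625…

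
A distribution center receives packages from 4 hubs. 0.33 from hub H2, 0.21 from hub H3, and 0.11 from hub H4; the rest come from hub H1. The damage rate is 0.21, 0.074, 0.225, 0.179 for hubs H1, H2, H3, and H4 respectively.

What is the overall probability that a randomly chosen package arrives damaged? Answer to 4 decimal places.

0.1649

P(H1) = 1 − (0.33 + 0.21 + 0.11) = 0.35.
P(D) = P(D|H1)·P(H1) + P(D|H2)·P(H2) + P(D|H3)·P(H3) + P(D|H4)·P(H4)
      = 0.21·0.35 + 0.074·0.33 + 0.225·0.21 + 0.179·0.11
      = 0.0735 + 0.02442 + 0.04725 + 0.01969 = 0.16486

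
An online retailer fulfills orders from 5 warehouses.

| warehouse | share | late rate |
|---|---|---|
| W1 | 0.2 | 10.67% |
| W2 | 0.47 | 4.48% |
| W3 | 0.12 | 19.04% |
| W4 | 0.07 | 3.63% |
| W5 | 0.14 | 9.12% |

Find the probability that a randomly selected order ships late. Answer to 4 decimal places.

P(L) = P(L|W1)·P(W1) + P(L|W2)·P(W2) + P(L|W3)·P(W3) + P(L|W4)·P(W4) + P(L|W5)·P(W5)
      = 0.1067·0.2 + 0.0448·0.47 + 0.1904·0.12 + 0.0363·0.07 + 0.0912·0.14
      = 0.02134 + 0.021056 + 0.022848 + 0.002541 + 0.012768 = 0.080553

P(L) ≈ 0.0806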